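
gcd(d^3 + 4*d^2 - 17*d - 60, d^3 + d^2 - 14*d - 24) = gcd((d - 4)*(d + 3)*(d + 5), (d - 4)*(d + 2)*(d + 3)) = d^2 - d - 12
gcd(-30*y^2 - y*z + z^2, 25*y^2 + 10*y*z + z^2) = 5*y + z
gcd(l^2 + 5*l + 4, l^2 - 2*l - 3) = l + 1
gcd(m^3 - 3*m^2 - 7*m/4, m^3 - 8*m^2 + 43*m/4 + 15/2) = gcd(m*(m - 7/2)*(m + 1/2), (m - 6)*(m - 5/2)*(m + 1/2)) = m + 1/2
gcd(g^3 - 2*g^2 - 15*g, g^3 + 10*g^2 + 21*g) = g^2 + 3*g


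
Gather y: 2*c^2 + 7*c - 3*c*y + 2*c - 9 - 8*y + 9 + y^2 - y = 2*c^2 + 9*c + y^2 + y*(-3*c - 9)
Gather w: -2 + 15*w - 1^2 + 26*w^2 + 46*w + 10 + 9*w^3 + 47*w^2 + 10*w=9*w^3 + 73*w^2 + 71*w + 7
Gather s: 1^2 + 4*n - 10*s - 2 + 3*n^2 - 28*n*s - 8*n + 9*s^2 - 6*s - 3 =3*n^2 - 4*n + 9*s^2 + s*(-28*n - 16) - 4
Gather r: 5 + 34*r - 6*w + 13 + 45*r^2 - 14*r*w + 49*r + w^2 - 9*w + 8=45*r^2 + r*(83 - 14*w) + w^2 - 15*w + 26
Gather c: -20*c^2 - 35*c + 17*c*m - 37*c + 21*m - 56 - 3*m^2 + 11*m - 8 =-20*c^2 + c*(17*m - 72) - 3*m^2 + 32*m - 64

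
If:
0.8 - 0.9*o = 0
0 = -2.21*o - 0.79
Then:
No Solution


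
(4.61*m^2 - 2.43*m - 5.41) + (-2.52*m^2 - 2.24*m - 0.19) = 2.09*m^2 - 4.67*m - 5.6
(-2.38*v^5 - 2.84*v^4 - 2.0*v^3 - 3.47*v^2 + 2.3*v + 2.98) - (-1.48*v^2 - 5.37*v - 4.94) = -2.38*v^5 - 2.84*v^4 - 2.0*v^3 - 1.99*v^2 + 7.67*v + 7.92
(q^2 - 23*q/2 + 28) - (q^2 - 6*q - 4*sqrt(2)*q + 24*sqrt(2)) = -11*q/2 + 4*sqrt(2)*q - 24*sqrt(2) + 28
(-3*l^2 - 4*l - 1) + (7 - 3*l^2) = -6*l^2 - 4*l + 6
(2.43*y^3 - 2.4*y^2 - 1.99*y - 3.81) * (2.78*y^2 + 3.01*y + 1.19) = 6.7554*y^5 + 0.642300000000001*y^4 - 9.8645*y^3 - 19.4377*y^2 - 13.8362*y - 4.5339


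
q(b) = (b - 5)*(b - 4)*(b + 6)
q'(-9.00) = 263.00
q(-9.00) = -546.00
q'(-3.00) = 11.00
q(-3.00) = 168.00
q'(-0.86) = -26.62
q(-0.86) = 146.39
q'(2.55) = -29.79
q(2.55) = 30.37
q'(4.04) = -9.28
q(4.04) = -0.39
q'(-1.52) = -17.95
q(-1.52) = 161.24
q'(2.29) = -32.01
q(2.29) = 38.42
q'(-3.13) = 14.17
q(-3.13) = 166.37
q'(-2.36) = -3.13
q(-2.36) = 170.39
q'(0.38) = -35.85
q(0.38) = 106.70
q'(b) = (b - 5)*(b - 4) + (b - 5)*(b + 6) + (b - 4)*(b + 6)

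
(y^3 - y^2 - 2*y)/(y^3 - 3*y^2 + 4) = y/(y - 2)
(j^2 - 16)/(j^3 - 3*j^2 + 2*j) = (j^2 - 16)/(j*(j^2 - 3*j + 2))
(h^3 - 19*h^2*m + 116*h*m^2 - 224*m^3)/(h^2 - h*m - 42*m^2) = (h^2 - 12*h*m + 32*m^2)/(h + 6*m)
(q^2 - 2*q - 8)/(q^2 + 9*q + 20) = (q^2 - 2*q - 8)/(q^2 + 9*q + 20)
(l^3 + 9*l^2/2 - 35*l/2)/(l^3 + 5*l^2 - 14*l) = (l - 5/2)/(l - 2)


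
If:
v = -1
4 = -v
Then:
No Solution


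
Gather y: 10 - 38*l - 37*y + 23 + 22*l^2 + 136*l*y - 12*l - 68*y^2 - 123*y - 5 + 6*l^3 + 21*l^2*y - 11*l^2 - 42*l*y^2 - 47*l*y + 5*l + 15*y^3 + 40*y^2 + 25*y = 6*l^3 + 11*l^2 - 45*l + 15*y^3 + y^2*(-42*l - 28) + y*(21*l^2 + 89*l - 135) + 28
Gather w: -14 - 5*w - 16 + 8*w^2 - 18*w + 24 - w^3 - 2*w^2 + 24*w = -w^3 + 6*w^2 + w - 6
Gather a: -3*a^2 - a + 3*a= -3*a^2 + 2*a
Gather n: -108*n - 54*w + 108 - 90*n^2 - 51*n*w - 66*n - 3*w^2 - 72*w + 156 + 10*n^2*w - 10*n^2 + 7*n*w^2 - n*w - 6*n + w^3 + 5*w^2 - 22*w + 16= n^2*(10*w - 100) + n*(7*w^2 - 52*w - 180) + w^3 + 2*w^2 - 148*w + 280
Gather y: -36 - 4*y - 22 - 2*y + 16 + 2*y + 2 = -4*y - 40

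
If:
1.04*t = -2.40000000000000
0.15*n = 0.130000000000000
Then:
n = 0.87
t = -2.31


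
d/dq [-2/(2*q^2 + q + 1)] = 2*(4*q + 1)/(2*q^2 + q + 1)^2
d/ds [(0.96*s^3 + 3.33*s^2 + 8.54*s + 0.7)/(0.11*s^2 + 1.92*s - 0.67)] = (0.1056*s^4 + 3.6864*s^3 + 3.5246*s^2 - 4.6162*s - 7.0658)/(0.0121*s^4 + 0.4224*s^3 + 3.539*s^2 - 2.5728*s + 0.4489)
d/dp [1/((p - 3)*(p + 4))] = (-2*p - 1)/(p^4 + 2*p^3 - 23*p^2 - 24*p + 144)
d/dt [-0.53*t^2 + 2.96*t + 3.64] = 2.96 - 1.06*t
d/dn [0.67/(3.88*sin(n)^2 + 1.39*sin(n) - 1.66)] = -(5.1992*sin(n) + 0.9313)*cos(n)/(3.88*sin(n)^2 + 1.39*sin(n) - 1.66)^2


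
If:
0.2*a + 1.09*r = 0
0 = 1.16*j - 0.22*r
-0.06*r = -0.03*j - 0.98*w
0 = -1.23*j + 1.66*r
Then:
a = 0.00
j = 0.00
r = 0.00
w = 0.00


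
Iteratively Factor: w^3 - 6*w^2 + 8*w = (w)*(w^2 - 6*w + 8) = w*(w - 2)*(w - 4)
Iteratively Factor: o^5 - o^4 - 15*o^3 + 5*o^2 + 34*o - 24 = (o - 4)*(o^4 + 3*o^3 - 3*o^2 - 7*o + 6) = (o - 4)*(o + 3)*(o^3 - 3*o + 2) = (o - 4)*(o - 1)*(o + 3)*(o^2 + o - 2) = (o - 4)*(o - 1)*(o + 2)*(o + 3)*(o - 1)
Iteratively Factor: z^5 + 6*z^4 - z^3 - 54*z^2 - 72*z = (z + 3)*(z^4 + 3*z^3 - 10*z^2 - 24*z) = (z - 3)*(z + 3)*(z^3 + 6*z^2 + 8*z) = (z - 3)*(z + 3)*(z + 4)*(z^2 + 2*z) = (z - 3)*(z + 2)*(z + 3)*(z + 4)*(z)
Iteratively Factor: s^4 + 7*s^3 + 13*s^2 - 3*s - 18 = (s - 1)*(s^3 + 8*s^2 + 21*s + 18) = (s - 1)*(s + 3)*(s^2 + 5*s + 6) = (s - 1)*(s + 2)*(s + 3)*(s + 3)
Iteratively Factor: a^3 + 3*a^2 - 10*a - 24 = (a - 3)*(a^2 + 6*a + 8) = (a - 3)*(a + 4)*(a + 2)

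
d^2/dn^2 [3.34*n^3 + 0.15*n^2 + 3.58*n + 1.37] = 20.04*n + 0.3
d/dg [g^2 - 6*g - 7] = 2*g - 6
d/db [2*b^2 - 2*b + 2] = 4*b - 2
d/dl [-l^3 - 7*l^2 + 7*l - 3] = -3*l^2 - 14*l + 7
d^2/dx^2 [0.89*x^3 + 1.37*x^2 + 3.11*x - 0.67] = 5.34*x + 2.74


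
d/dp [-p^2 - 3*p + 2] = -2*p - 3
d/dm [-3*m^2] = -6*m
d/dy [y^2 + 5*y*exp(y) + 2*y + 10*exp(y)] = 5*y*exp(y) + 2*y + 15*exp(y) + 2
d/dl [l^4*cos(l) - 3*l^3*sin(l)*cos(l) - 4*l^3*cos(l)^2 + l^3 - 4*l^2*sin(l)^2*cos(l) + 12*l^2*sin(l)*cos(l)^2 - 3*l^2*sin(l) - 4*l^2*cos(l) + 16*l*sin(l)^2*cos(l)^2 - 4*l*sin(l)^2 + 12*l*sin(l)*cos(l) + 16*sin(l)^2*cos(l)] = -l^4*sin(l) + 4*l^3*sin(2*l) + 4*l^3*cos(l) - 3*l^3*cos(2*l) + 5*l^2*sin(l) - 9*l^2*sin(2*l)/2 - 3*l^2*sin(3*l) - 6*l^2*cos(2*l) + 9*l^2*cos(3*l) - 3*l^2 - 16*l*sin(2*l) + 6*l*sin(3*l) + 8*l*sin(4*l) + 12*sqrt(2)*l*sin(2*l + pi/4) - 10*l*cos(l) + 2*l*cos(3*l) - 4*(cos(2*l) - 1)^2 - 4*sin(l) + 12*sin(3*l) - 6*sqrt(2)*cos(2*l + pi/4) + 6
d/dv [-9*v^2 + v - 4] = 1 - 18*v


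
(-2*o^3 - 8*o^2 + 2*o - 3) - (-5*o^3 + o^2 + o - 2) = 3*o^3 - 9*o^2 + o - 1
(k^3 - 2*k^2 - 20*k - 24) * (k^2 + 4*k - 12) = k^5 + 2*k^4 - 40*k^3 - 80*k^2 + 144*k + 288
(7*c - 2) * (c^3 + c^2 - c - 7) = 7*c^4 + 5*c^3 - 9*c^2 - 47*c + 14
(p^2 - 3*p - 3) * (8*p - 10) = 8*p^3 - 34*p^2 + 6*p + 30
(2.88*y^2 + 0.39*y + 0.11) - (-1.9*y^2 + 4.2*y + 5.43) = 4.78*y^2 - 3.81*y - 5.32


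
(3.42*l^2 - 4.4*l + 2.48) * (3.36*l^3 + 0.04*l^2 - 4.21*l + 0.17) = 11.4912*l^5 - 14.6472*l^4 - 6.2414*l^3 + 19.2046*l^2 - 11.1888*l + 0.4216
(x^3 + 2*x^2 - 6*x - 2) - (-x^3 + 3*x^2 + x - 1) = 2*x^3 - x^2 - 7*x - 1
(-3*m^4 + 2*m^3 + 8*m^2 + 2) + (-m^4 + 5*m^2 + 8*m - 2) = -4*m^4 + 2*m^3 + 13*m^2 + 8*m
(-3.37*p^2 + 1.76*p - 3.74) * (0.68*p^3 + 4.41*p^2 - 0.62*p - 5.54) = -2.2916*p^5 - 13.6649*p^4 + 7.3078*p^3 + 1.0852*p^2 - 7.4316*p + 20.7196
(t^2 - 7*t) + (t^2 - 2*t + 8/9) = 2*t^2 - 9*t + 8/9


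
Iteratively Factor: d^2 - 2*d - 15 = (d - 5)*(d + 3)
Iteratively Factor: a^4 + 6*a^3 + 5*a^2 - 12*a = (a - 1)*(a^3 + 7*a^2 + 12*a) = a*(a - 1)*(a^2 + 7*a + 12) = a*(a - 1)*(a + 4)*(a + 3)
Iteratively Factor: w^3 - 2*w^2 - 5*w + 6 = (w - 3)*(w^2 + w - 2) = (w - 3)*(w + 2)*(w - 1)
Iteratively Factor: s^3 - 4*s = (s + 2)*(s^2 - 2*s) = s*(s + 2)*(s - 2)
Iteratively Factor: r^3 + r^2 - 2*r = (r - 1)*(r^2 + 2*r) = (r - 1)*(r + 2)*(r)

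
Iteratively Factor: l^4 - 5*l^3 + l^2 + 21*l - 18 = (l + 2)*(l^3 - 7*l^2 + 15*l - 9) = (l - 3)*(l + 2)*(l^2 - 4*l + 3) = (l - 3)*(l - 1)*(l + 2)*(l - 3)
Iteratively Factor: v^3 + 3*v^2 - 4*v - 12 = (v + 3)*(v^2 - 4) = (v + 2)*(v + 3)*(v - 2)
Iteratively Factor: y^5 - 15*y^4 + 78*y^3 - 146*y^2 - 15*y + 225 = (y + 1)*(y^4 - 16*y^3 + 94*y^2 - 240*y + 225) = (y - 3)*(y + 1)*(y^3 - 13*y^2 + 55*y - 75) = (y - 3)^2*(y + 1)*(y^2 - 10*y + 25) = (y - 5)*(y - 3)^2*(y + 1)*(y - 5)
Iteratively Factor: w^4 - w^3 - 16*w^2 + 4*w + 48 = (w - 4)*(w^3 + 3*w^2 - 4*w - 12) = (w - 4)*(w + 2)*(w^2 + w - 6) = (w - 4)*(w + 2)*(w + 3)*(w - 2)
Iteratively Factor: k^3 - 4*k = (k + 2)*(k^2 - 2*k) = (k - 2)*(k + 2)*(k)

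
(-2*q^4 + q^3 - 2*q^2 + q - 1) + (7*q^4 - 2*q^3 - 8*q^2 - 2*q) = 5*q^4 - q^3 - 10*q^2 - q - 1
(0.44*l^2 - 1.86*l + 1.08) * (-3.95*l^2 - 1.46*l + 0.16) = -1.738*l^4 + 6.7046*l^3 - 1.48*l^2 - 1.8744*l + 0.1728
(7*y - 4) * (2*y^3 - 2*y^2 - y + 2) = 14*y^4 - 22*y^3 + y^2 + 18*y - 8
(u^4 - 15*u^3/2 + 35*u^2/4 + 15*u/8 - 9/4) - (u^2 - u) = u^4 - 15*u^3/2 + 31*u^2/4 + 23*u/8 - 9/4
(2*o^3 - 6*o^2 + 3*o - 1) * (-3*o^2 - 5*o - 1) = -6*o^5 + 8*o^4 + 19*o^3 - 6*o^2 + 2*o + 1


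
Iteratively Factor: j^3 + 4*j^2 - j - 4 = (j - 1)*(j^2 + 5*j + 4) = (j - 1)*(j + 4)*(j + 1)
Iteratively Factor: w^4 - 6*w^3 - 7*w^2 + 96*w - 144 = (w - 4)*(w^3 - 2*w^2 - 15*w + 36) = (w - 4)*(w - 3)*(w^2 + w - 12) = (w - 4)*(w - 3)^2*(w + 4)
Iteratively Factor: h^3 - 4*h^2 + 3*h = (h - 1)*(h^2 - 3*h) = h*(h - 1)*(h - 3)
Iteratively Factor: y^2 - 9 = (y - 3)*(y + 3)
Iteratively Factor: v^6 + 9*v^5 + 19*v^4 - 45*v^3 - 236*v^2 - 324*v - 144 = (v + 1)*(v^5 + 8*v^4 + 11*v^3 - 56*v^2 - 180*v - 144) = (v + 1)*(v + 2)*(v^4 + 6*v^3 - v^2 - 54*v - 72) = (v - 3)*(v + 1)*(v + 2)*(v^3 + 9*v^2 + 26*v + 24) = (v - 3)*(v + 1)*(v + 2)*(v + 4)*(v^2 + 5*v + 6) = (v - 3)*(v + 1)*(v + 2)*(v + 3)*(v + 4)*(v + 2)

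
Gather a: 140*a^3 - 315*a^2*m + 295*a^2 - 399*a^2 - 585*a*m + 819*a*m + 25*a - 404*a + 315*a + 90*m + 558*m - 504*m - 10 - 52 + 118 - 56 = 140*a^3 + a^2*(-315*m - 104) + a*(234*m - 64) + 144*m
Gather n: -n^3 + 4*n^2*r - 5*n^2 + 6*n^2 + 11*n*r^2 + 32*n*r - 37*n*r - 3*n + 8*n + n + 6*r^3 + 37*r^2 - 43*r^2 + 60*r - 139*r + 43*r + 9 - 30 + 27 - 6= -n^3 + n^2*(4*r + 1) + n*(11*r^2 - 5*r + 6) + 6*r^3 - 6*r^2 - 36*r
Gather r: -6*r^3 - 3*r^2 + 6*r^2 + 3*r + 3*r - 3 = -6*r^3 + 3*r^2 + 6*r - 3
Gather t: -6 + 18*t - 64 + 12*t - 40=30*t - 110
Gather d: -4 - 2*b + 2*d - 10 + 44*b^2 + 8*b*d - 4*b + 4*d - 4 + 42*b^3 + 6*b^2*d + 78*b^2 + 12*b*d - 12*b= 42*b^3 + 122*b^2 - 18*b + d*(6*b^2 + 20*b + 6) - 18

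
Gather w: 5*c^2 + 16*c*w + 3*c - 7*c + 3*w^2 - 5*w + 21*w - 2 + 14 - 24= 5*c^2 - 4*c + 3*w^2 + w*(16*c + 16) - 12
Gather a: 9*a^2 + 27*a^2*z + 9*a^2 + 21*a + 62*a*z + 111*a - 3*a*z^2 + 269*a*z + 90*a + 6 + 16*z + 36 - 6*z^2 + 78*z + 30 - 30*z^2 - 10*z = a^2*(27*z + 18) + a*(-3*z^2 + 331*z + 222) - 36*z^2 + 84*z + 72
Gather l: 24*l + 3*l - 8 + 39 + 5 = 27*l + 36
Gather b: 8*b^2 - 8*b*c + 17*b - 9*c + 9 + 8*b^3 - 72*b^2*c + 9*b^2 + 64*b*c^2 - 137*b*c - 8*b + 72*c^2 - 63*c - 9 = 8*b^3 + b^2*(17 - 72*c) + b*(64*c^2 - 145*c + 9) + 72*c^2 - 72*c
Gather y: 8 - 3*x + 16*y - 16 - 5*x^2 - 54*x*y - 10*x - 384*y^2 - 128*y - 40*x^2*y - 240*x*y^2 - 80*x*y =-5*x^2 - 13*x + y^2*(-240*x - 384) + y*(-40*x^2 - 134*x - 112) - 8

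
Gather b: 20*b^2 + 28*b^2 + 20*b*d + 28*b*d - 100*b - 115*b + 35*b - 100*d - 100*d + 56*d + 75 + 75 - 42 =48*b^2 + b*(48*d - 180) - 144*d + 108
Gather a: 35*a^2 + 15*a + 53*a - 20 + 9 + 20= 35*a^2 + 68*a + 9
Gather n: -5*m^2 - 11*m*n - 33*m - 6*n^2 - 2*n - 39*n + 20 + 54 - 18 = -5*m^2 - 33*m - 6*n^2 + n*(-11*m - 41) + 56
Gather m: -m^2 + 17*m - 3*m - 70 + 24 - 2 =-m^2 + 14*m - 48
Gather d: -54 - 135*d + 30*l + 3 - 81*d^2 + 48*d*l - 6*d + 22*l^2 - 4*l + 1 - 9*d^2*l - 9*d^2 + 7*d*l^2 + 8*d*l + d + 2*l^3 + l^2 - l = d^2*(-9*l - 90) + d*(7*l^2 + 56*l - 140) + 2*l^3 + 23*l^2 + 25*l - 50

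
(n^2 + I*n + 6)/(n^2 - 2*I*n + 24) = (n^2 + I*n + 6)/(n^2 - 2*I*n + 24)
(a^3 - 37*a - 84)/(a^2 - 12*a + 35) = (a^2 + 7*a + 12)/(a - 5)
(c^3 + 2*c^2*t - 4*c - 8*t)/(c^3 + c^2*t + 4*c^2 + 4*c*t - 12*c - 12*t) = (c^2 + 2*c*t + 2*c + 4*t)/(c^2 + c*t + 6*c + 6*t)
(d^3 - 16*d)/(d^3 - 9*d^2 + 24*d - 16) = d*(d + 4)/(d^2 - 5*d + 4)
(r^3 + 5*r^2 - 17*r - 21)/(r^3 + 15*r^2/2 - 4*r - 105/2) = 2*(r^2 - 2*r - 3)/(2*r^2 + r - 15)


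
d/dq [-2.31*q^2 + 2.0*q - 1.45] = 2.0 - 4.62*q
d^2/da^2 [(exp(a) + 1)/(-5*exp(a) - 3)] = (6 - 10*exp(a))*exp(a)/(125*exp(3*a) + 225*exp(2*a) + 135*exp(a) + 27)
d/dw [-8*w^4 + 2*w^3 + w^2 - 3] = 2*w*(-16*w^2 + 3*w + 1)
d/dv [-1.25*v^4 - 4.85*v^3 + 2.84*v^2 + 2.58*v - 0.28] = -5.0*v^3 - 14.55*v^2 + 5.68*v + 2.58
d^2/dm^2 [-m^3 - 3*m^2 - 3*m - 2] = -6*m - 6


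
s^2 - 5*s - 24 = (s - 8)*(s + 3)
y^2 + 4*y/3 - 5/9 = (y - 1/3)*(y + 5/3)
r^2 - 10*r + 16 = (r - 8)*(r - 2)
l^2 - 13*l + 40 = (l - 8)*(l - 5)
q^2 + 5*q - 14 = (q - 2)*(q + 7)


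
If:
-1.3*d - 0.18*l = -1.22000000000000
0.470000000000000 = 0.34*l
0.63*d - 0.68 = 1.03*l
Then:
No Solution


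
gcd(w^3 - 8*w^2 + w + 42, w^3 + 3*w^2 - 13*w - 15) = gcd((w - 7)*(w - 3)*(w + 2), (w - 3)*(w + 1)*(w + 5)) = w - 3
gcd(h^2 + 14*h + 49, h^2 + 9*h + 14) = h + 7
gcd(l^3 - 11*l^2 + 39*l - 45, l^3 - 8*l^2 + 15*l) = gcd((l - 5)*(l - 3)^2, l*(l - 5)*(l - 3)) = l^2 - 8*l + 15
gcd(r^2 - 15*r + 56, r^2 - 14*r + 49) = r - 7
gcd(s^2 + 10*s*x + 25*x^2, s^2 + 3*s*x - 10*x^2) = s + 5*x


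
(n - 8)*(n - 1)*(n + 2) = n^3 - 7*n^2 - 10*n + 16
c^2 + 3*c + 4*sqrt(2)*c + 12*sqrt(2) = (c + 3)*(c + 4*sqrt(2))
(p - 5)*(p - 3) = p^2 - 8*p + 15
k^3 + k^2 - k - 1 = (k - 1)*(k + 1)^2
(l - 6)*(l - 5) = l^2 - 11*l + 30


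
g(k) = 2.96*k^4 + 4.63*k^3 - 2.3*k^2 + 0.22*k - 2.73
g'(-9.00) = -7464.65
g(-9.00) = 15854.28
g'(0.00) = 0.22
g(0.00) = -2.73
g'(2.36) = 222.35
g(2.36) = 137.66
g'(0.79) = 11.09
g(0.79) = -0.56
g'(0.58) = 4.53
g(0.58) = -2.14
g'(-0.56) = 5.07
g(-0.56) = -4.10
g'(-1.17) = 5.65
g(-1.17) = -8.00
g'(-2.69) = -117.36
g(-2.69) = 44.90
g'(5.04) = 1845.67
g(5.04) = 2442.62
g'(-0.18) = 1.43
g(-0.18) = -2.87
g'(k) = 11.84*k^3 + 13.89*k^2 - 4.6*k + 0.22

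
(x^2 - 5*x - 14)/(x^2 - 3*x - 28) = (x + 2)/(x + 4)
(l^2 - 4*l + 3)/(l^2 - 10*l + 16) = (l^2 - 4*l + 3)/(l^2 - 10*l + 16)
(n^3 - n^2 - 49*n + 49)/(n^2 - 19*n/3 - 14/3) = 3*(n^2 + 6*n - 7)/(3*n + 2)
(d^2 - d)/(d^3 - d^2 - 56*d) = (1 - d)/(-d^2 + d + 56)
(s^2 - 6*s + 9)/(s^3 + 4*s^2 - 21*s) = (s - 3)/(s*(s + 7))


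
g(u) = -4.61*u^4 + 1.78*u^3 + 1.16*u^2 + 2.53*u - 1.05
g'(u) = -18.44*u^3 + 5.34*u^2 + 2.32*u + 2.53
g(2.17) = -74.13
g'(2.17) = -155.72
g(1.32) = -5.59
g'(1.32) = -27.51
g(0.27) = -0.27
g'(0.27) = 3.18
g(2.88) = -258.78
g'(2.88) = -386.99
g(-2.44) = -189.58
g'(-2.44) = 296.54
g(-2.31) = -153.91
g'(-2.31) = 252.96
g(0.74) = 0.80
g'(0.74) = -0.30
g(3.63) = -691.88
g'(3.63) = -800.71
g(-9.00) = -31473.69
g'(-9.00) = 13856.95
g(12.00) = -92320.77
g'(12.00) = -31064.99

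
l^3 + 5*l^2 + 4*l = l*(l + 1)*(l + 4)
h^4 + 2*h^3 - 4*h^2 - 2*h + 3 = (h - 1)^2*(h + 1)*(h + 3)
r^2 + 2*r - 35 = (r - 5)*(r + 7)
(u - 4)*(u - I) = u^2 - 4*u - I*u + 4*I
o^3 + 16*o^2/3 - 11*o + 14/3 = (o - 1)*(o - 2/3)*(o + 7)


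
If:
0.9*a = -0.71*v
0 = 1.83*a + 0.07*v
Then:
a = 0.00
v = 0.00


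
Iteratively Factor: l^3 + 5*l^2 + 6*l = (l + 3)*(l^2 + 2*l) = l*(l + 3)*(l + 2)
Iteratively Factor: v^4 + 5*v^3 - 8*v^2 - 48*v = (v)*(v^3 + 5*v^2 - 8*v - 48) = v*(v + 4)*(v^2 + v - 12) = v*(v + 4)^2*(v - 3)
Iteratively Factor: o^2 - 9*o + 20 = (o - 5)*(o - 4)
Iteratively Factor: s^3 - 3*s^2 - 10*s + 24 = (s - 2)*(s^2 - s - 12) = (s - 2)*(s + 3)*(s - 4)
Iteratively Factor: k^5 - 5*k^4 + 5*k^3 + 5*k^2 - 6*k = (k - 2)*(k^4 - 3*k^3 - k^2 + 3*k) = k*(k - 2)*(k^3 - 3*k^2 - k + 3) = k*(k - 3)*(k - 2)*(k^2 - 1) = k*(k - 3)*(k - 2)*(k + 1)*(k - 1)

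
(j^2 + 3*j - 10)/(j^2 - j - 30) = (j - 2)/(j - 6)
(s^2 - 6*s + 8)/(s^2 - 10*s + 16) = (s - 4)/(s - 8)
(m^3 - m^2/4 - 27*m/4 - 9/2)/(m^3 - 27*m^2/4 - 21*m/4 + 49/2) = (4*m^2 - 9*m - 9)/(4*m^2 - 35*m + 49)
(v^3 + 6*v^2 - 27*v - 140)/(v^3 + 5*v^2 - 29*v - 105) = (v + 4)/(v + 3)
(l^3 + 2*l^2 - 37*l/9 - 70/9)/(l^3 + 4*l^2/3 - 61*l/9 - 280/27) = 3*(l - 2)/(3*l - 8)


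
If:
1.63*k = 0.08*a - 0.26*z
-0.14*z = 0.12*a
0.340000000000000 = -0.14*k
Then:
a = -13.07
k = -2.43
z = 11.20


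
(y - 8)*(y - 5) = y^2 - 13*y + 40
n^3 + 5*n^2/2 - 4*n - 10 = (n - 2)*(n + 2)*(n + 5/2)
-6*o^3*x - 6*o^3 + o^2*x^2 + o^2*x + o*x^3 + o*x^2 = (-2*o + x)*(3*o + x)*(o*x + o)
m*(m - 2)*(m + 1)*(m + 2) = m^4 + m^3 - 4*m^2 - 4*m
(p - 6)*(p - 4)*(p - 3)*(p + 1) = p^4 - 12*p^3 + 41*p^2 - 18*p - 72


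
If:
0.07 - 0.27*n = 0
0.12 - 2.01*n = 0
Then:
No Solution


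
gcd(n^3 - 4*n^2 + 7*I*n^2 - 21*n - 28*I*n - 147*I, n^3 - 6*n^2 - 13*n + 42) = n^2 - 4*n - 21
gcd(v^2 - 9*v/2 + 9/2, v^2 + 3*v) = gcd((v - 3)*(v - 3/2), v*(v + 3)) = 1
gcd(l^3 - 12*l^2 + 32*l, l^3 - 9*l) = l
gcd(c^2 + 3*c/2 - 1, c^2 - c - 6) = c + 2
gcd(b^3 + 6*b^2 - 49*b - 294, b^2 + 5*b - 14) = b + 7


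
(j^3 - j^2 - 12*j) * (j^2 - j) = j^5 - 2*j^4 - 11*j^3 + 12*j^2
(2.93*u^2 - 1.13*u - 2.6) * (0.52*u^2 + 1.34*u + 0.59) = 1.5236*u^4 + 3.3386*u^3 - 1.1375*u^2 - 4.1507*u - 1.534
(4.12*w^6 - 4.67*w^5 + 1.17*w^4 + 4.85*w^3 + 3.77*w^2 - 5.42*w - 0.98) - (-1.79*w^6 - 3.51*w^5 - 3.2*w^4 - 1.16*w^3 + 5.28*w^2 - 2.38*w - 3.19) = 5.91*w^6 - 1.16*w^5 + 4.37*w^4 + 6.01*w^3 - 1.51*w^2 - 3.04*w + 2.21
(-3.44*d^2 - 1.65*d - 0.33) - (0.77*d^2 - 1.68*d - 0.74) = -4.21*d^2 + 0.03*d + 0.41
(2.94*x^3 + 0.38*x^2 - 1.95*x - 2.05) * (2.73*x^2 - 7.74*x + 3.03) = 8.0262*x^5 - 21.7182*x^4 + 0.643499999999999*x^3 + 10.6479*x^2 + 9.9585*x - 6.2115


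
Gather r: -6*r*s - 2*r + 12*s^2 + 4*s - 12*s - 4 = r*(-6*s - 2) + 12*s^2 - 8*s - 4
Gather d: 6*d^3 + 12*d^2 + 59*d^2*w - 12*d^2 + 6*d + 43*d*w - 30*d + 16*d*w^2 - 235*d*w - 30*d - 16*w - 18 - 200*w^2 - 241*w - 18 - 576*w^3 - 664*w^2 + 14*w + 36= 6*d^3 + 59*d^2*w + d*(16*w^2 - 192*w - 54) - 576*w^3 - 864*w^2 - 243*w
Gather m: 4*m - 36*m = -32*m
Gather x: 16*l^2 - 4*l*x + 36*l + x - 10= 16*l^2 + 36*l + x*(1 - 4*l) - 10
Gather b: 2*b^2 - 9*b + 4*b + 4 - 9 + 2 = 2*b^2 - 5*b - 3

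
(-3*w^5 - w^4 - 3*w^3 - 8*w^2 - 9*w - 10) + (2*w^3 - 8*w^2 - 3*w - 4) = -3*w^5 - w^4 - w^3 - 16*w^2 - 12*w - 14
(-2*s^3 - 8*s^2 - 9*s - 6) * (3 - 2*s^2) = 4*s^5 + 16*s^4 + 12*s^3 - 12*s^2 - 27*s - 18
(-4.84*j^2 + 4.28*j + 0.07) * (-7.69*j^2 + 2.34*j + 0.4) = 37.2196*j^4 - 44.2388*j^3 + 7.5409*j^2 + 1.8758*j + 0.028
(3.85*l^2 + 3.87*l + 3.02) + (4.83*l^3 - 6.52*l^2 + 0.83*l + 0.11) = 4.83*l^3 - 2.67*l^2 + 4.7*l + 3.13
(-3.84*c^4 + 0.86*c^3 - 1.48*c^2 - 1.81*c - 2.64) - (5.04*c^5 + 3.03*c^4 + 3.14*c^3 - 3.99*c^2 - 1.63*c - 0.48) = -5.04*c^5 - 6.87*c^4 - 2.28*c^3 + 2.51*c^2 - 0.18*c - 2.16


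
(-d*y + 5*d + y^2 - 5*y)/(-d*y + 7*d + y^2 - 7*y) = (y - 5)/(y - 7)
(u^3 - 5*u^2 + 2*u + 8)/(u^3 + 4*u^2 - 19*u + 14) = (u^2 - 3*u - 4)/(u^2 + 6*u - 7)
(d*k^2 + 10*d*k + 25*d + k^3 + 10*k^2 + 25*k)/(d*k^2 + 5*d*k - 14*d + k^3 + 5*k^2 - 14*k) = (k^2 + 10*k + 25)/(k^2 + 5*k - 14)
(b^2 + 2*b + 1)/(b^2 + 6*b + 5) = (b + 1)/(b + 5)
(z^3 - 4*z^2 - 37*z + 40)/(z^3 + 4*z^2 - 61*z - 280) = (z - 1)/(z + 7)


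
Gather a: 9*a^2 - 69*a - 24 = 9*a^2 - 69*a - 24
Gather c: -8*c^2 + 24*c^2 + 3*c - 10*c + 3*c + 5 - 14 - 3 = 16*c^2 - 4*c - 12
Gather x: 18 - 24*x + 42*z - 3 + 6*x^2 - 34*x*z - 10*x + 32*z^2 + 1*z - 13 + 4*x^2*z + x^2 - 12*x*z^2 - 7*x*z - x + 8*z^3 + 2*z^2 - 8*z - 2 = x^2*(4*z + 7) + x*(-12*z^2 - 41*z - 35) + 8*z^3 + 34*z^2 + 35*z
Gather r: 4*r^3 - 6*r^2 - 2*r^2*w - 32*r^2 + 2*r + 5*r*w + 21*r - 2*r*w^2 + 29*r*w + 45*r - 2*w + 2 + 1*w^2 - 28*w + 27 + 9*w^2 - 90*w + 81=4*r^3 + r^2*(-2*w - 38) + r*(-2*w^2 + 34*w + 68) + 10*w^2 - 120*w + 110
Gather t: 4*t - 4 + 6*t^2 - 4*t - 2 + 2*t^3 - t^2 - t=2*t^3 + 5*t^2 - t - 6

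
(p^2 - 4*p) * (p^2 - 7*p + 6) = p^4 - 11*p^3 + 34*p^2 - 24*p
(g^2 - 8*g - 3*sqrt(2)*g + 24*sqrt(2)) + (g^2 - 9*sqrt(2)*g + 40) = 2*g^2 - 12*sqrt(2)*g - 8*g + 24*sqrt(2) + 40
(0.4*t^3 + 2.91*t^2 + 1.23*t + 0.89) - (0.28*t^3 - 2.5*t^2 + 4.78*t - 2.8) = 0.12*t^3 + 5.41*t^2 - 3.55*t + 3.69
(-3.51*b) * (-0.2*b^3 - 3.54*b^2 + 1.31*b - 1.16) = 0.702*b^4 + 12.4254*b^3 - 4.5981*b^2 + 4.0716*b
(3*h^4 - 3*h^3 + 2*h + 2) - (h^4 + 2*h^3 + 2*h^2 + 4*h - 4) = 2*h^4 - 5*h^3 - 2*h^2 - 2*h + 6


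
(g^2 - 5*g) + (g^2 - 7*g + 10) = 2*g^2 - 12*g + 10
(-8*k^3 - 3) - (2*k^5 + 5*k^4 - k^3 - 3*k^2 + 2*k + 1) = -2*k^5 - 5*k^4 - 7*k^3 + 3*k^2 - 2*k - 4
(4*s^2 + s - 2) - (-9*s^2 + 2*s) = 13*s^2 - s - 2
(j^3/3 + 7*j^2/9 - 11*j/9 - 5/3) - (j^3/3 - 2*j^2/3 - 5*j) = 13*j^2/9 + 34*j/9 - 5/3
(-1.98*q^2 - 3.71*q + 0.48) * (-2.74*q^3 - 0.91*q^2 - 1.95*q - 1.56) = 5.4252*q^5 + 11.9672*q^4 + 5.9219*q^3 + 9.8865*q^2 + 4.8516*q - 0.7488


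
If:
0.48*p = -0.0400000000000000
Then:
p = -0.08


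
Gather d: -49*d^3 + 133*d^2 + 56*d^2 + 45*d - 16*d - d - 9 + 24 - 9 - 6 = -49*d^3 + 189*d^2 + 28*d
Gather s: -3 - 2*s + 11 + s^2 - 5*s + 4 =s^2 - 7*s + 12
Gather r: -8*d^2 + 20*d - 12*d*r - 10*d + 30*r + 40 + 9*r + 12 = -8*d^2 + 10*d + r*(39 - 12*d) + 52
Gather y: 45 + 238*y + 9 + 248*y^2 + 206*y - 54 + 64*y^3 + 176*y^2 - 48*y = 64*y^3 + 424*y^2 + 396*y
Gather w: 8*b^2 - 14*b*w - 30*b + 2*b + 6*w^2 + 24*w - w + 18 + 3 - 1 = 8*b^2 - 28*b + 6*w^2 + w*(23 - 14*b) + 20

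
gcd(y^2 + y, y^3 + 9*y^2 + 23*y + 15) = y + 1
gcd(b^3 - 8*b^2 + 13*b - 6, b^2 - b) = b - 1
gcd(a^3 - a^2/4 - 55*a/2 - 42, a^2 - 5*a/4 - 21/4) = a + 7/4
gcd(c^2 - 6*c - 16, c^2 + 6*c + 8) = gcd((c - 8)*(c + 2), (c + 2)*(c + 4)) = c + 2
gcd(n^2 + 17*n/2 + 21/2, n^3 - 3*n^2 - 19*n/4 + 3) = n + 3/2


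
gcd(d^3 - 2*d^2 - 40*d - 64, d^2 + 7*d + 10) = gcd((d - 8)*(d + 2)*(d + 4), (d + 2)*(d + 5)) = d + 2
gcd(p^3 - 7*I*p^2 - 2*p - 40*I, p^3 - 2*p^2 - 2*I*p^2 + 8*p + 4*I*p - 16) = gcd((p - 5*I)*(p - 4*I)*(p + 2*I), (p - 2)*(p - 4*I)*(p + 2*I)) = p^2 - 2*I*p + 8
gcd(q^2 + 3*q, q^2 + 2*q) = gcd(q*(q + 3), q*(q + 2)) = q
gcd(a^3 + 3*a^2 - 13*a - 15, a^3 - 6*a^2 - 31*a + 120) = a^2 + 2*a - 15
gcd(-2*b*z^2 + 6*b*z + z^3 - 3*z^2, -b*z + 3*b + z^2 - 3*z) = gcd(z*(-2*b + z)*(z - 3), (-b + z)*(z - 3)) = z - 3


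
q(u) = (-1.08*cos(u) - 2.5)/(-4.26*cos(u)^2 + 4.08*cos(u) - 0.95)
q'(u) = (-8.52*sin(u)*cos(u) + 4.08*sin(u))*(-1.08*cos(u) - 2.5)/(-4.26*cos(u)^2 + 4.08*cos(u) - 0.95)^2 + 1.08*sin(u)/(-4.26*cos(u)^2 + 4.08*cos(u) - 0.95)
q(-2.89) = 0.16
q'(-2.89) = 0.09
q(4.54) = 1.30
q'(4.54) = 4.61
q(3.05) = 0.15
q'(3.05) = -0.03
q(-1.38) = 8.21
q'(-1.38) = 63.51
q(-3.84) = 0.25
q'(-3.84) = -0.37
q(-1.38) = 8.21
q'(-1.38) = 63.51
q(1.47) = 4.48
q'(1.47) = -26.49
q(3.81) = 0.24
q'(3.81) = 0.34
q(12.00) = 6.31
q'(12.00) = -18.41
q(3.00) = 0.16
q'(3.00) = -0.05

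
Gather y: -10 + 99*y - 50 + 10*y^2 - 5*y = 10*y^2 + 94*y - 60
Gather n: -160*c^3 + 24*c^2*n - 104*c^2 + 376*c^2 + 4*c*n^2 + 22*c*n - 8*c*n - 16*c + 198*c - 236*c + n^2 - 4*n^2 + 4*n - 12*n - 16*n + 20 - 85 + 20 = -160*c^3 + 272*c^2 - 54*c + n^2*(4*c - 3) + n*(24*c^2 + 14*c - 24) - 45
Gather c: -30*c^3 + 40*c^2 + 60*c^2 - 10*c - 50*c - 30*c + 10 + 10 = -30*c^3 + 100*c^2 - 90*c + 20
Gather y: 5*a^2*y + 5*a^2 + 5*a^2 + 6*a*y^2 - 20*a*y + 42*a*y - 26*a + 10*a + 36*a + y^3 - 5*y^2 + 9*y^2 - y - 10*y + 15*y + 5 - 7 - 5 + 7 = 10*a^2 + 20*a + y^3 + y^2*(6*a + 4) + y*(5*a^2 + 22*a + 4)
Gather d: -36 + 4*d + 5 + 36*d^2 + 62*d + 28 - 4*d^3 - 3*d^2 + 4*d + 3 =-4*d^3 + 33*d^2 + 70*d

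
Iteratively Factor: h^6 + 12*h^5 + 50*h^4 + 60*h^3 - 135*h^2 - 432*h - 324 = (h + 2)*(h^5 + 10*h^4 + 30*h^3 - 135*h - 162) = (h + 2)*(h + 3)*(h^4 + 7*h^3 + 9*h^2 - 27*h - 54) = (h - 2)*(h + 2)*(h + 3)*(h^3 + 9*h^2 + 27*h + 27) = (h - 2)*(h + 2)*(h + 3)^2*(h^2 + 6*h + 9) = (h - 2)*(h + 2)*(h + 3)^3*(h + 3)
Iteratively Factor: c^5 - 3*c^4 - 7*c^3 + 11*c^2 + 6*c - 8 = (c - 4)*(c^4 + c^3 - 3*c^2 - c + 2) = (c - 4)*(c - 1)*(c^3 + 2*c^2 - c - 2) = (c - 4)*(c - 1)^2*(c^2 + 3*c + 2) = (c - 4)*(c - 1)^2*(c + 1)*(c + 2)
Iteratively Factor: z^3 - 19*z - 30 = (z + 3)*(z^2 - 3*z - 10) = (z - 5)*(z + 3)*(z + 2)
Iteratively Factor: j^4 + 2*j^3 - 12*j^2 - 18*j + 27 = (j + 3)*(j^3 - j^2 - 9*j + 9) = (j + 3)^2*(j^2 - 4*j + 3) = (j - 1)*(j + 3)^2*(j - 3)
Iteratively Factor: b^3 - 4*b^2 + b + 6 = (b + 1)*(b^2 - 5*b + 6) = (b - 3)*(b + 1)*(b - 2)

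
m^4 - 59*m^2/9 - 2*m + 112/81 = (m - 8/3)*(m - 1/3)*(m + 2/3)*(m + 7/3)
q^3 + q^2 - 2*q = q*(q - 1)*(q + 2)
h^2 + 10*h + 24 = (h + 4)*(h + 6)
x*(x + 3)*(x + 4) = x^3 + 7*x^2 + 12*x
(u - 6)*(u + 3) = u^2 - 3*u - 18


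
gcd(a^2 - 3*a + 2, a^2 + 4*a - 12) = a - 2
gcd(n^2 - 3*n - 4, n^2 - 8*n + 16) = n - 4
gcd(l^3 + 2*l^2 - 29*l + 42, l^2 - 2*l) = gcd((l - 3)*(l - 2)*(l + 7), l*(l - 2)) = l - 2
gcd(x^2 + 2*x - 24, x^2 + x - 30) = x + 6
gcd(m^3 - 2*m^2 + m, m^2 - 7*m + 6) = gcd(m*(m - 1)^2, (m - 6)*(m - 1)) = m - 1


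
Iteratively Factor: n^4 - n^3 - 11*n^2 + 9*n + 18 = (n + 1)*(n^3 - 2*n^2 - 9*n + 18) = (n - 3)*(n + 1)*(n^2 + n - 6) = (n - 3)*(n + 1)*(n + 3)*(n - 2)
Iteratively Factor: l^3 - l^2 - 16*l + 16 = (l - 4)*(l^2 + 3*l - 4) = (l - 4)*(l + 4)*(l - 1)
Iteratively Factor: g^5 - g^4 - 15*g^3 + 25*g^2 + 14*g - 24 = (g + 4)*(g^4 - 5*g^3 + 5*g^2 + 5*g - 6) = (g - 1)*(g + 4)*(g^3 - 4*g^2 + g + 6) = (g - 1)*(g + 1)*(g + 4)*(g^2 - 5*g + 6) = (g - 2)*(g - 1)*(g + 1)*(g + 4)*(g - 3)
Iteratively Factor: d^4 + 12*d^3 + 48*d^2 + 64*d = (d + 4)*(d^3 + 8*d^2 + 16*d) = (d + 4)^2*(d^2 + 4*d) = (d + 4)^3*(d)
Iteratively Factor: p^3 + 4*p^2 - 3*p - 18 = (p - 2)*(p^2 + 6*p + 9) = (p - 2)*(p + 3)*(p + 3)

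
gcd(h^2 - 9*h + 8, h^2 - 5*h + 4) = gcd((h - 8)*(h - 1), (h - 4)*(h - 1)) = h - 1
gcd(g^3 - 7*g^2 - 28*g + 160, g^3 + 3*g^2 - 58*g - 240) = g^2 - 3*g - 40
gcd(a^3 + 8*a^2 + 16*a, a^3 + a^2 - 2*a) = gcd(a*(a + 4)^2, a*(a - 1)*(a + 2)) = a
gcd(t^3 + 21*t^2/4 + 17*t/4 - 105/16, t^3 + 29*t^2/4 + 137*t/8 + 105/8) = t + 5/2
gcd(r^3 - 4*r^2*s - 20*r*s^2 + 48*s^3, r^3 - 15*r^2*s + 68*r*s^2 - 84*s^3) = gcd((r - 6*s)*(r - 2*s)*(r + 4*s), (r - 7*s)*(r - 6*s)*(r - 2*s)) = r^2 - 8*r*s + 12*s^2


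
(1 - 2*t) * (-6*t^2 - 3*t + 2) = 12*t^3 - 7*t + 2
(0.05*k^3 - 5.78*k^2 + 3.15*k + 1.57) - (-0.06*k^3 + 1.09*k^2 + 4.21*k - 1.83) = 0.11*k^3 - 6.87*k^2 - 1.06*k + 3.4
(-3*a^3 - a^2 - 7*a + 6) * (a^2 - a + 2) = -3*a^5 + 2*a^4 - 12*a^3 + 11*a^2 - 20*a + 12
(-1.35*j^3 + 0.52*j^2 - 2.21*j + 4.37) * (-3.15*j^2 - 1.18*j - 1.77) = 4.2525*j^5 - 0.0449999999999999*j^4 + 8.7374*j^3 - 12.0781*j^2 - 1.2449*j - 7.7349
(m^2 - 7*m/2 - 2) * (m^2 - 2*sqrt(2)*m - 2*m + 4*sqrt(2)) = m^4 - 11*m^3/2 - 2*sqrt(2)*m^3 + 5*m^2 + 11*sqrt(2)*m^2 - 10*sqrt(2)*m + 4*m - 8*sqrt(2)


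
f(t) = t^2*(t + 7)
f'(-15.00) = 465.00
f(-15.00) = -1800.00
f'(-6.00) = 24.00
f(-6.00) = 36.00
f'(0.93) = 15.61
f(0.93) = 6.86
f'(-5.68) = 17.27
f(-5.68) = 42.59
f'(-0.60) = -7.32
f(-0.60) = 2.30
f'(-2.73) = -15.86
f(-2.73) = 31.82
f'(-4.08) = -7.18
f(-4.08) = 48.61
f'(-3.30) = -13.53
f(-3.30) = 40.29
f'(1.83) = 35.67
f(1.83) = 29.57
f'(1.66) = 31.51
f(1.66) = 23.86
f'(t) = t^2 + 2*t*(t + 7)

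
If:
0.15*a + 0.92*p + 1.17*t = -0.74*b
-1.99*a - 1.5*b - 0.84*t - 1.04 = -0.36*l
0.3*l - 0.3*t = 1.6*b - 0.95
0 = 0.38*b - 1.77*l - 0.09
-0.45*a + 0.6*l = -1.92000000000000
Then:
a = 5.69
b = 5.21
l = 1.07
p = 24.86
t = -23.58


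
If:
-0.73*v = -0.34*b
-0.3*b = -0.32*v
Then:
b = 0.00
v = 0.00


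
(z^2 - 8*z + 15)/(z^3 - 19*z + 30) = (z - 5)/(z^2 + 3*z - 10)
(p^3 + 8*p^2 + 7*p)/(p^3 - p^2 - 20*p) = (p^2 + 8*p + 7)/(p^2 - p - 20)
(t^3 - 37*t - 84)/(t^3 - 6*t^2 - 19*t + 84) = (t + 3)/(t - 3)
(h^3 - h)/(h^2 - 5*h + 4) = h*(h + 1)/(h - 4)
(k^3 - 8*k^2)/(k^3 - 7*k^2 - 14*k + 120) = k^2*(k - 8)/(k^3 - 7*k^2 - 14*k + 120)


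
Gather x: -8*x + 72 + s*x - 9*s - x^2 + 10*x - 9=-9*s - x^2 + x*(s + 2) + 63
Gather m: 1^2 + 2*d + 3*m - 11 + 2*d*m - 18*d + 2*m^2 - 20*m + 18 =-16*d + 2*m^2 + m*(2*d - 17) + 8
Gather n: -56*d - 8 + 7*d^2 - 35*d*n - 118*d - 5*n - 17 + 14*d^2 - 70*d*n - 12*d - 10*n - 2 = 21*d^2 - 186*d + n*(-105*d - 15) - 27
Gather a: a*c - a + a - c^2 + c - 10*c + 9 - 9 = a*c - c^2 - 9*c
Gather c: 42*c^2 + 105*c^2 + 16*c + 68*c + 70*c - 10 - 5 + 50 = 147*c^2 + 154*c + 35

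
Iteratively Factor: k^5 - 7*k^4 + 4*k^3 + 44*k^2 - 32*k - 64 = (k - 4)*(k^4 - 3*k^3 - 8*k^2 + 12*k + 16) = (k - 4)*(k - 2)*(k^3 - k^2 - 10*k - 8) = (k - 4)*(k - 2)*(k + 1)*(k^2 - 2*k - 8) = (k - 4)^2*(k - 2)*(k + 1)*(k + 2)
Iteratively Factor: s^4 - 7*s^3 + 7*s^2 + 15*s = (s + 1)*(s^3 - 8*s^2 + 15*s) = (s - 3)*(s + 1)*(s^2 - 5*s) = (s - 5)*(s - 3)*(s + 1)*(s)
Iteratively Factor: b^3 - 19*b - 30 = (b + 3)*(b^2 - 3*b - 10) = (b + 2)*(b + 3)*(b - 5)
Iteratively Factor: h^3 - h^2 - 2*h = (h + 1)*(h^2 - 2*h) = h*(h + 1)*(h - 2)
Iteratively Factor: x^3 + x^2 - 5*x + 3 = (x - 1)*(x^2 + 2*x - 3) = (x - 1)*(x + 3)*(x - 1)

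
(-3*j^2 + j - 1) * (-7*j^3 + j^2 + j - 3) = 21*j^5 - 10*j^4 + 5*j^3 + 9*j^2 - 4*j + 3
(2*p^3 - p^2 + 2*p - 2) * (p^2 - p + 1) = 2*p^5 - 3*p^4 + 5*p^3 - 5*p^2 + 4*p - 2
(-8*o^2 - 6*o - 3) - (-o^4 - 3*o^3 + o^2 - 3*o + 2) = o^4 + 3*o^3 - 9*o^2 - 3*o - 5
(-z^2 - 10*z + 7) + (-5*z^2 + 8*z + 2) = -6*z^2 - 2*z + 9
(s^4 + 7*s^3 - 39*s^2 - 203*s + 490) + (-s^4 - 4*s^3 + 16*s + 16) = 3*s^3 - 39*s^2 - 187*s + 506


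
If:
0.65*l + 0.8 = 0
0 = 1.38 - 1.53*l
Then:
No Solution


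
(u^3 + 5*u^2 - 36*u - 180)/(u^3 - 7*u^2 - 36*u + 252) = (u + 5)/(u - 7)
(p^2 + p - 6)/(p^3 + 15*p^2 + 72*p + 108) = (p - 2)/(p^2 + 12*p + 36)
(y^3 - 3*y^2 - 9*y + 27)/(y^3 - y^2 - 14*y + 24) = (y^2 - 9)/(y^2 + 2*y - 8)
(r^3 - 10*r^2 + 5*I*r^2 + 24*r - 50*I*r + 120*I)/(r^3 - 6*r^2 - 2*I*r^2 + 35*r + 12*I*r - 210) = (r - 4)/(r - 7*I)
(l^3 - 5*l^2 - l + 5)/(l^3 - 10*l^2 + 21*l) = (l^3 - 5*l^2 - l + 5)/(l*(l^2 - 10*l + 21))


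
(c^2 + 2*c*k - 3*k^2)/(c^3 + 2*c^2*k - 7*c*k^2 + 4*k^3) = (c + 3*k)/(c^2 + 3*c*k - 4*k^2)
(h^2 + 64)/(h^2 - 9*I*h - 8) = (h + 8*I)/(h - I)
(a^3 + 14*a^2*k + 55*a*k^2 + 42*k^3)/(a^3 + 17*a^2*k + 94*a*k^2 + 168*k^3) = (a + k)/(a + 4*k)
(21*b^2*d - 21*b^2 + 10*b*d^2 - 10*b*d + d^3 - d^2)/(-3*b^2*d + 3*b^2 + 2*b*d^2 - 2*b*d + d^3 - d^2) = (-7*b - d)/(b - d)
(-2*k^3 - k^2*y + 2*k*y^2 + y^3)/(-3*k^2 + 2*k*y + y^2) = (2*k^2 + 3*k*y + y^2)/(3*k + y)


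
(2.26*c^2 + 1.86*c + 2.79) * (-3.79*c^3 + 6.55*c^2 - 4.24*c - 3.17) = -8.5654*c^5 + 7.7536*c^4 - 7.9735*c^3 + 3.2239*c^2 - 17.7258*c - 8.8443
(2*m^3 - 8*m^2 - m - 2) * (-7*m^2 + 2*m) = -14*m^5 + 60*m^4 - 9*m^3 + 12*m^2 - 4*m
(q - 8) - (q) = -8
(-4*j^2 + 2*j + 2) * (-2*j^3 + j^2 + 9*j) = 8*j^5 - 8*j^4 - 38*j^3 + 20*j^2 + 18*j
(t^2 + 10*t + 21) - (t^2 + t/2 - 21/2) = 19*t/2 + 63/2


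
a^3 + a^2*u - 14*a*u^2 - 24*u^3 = (a - 4*u)*(a + 2*u)*(a + 3*u)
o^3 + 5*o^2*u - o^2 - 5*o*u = o*(o - 1)*(o + 5*u)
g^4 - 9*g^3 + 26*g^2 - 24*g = g*(g - 4)*(g - 3)*(g - 2)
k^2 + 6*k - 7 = (k - 1)*(k + 7)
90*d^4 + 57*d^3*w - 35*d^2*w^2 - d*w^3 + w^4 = (-5*d + w)*(-3*d + w)*(d + w)*(6*d + w)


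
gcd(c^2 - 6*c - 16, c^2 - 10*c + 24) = 1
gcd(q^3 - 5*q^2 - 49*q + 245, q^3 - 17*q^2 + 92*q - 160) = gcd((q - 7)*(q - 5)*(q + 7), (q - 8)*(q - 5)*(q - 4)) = q - 5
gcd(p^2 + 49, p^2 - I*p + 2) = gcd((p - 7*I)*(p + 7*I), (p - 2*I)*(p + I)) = 1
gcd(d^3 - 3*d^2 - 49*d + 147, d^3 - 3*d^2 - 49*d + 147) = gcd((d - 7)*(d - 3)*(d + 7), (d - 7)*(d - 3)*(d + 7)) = d^3 - 3*d^2 - 49*d + 147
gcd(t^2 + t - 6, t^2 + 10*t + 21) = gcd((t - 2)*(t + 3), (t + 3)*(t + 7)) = t + 3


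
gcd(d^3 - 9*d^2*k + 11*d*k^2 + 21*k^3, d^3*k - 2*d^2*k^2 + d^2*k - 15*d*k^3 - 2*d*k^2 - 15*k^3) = 1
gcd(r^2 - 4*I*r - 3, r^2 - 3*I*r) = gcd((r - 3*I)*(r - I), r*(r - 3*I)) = r - 3*I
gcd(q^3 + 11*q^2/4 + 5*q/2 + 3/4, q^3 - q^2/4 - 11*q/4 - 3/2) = q^2 + 7*q/4 + 3/4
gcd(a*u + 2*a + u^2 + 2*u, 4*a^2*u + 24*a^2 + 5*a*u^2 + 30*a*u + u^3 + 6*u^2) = a + u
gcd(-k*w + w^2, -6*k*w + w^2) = w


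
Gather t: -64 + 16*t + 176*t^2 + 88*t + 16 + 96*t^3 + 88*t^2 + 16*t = 96*t^3 + 264*t^2 + 120*t - 48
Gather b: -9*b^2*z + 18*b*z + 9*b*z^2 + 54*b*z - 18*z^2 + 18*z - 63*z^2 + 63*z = -9*b^2*z + b*(9*z^2 + 72*z) - 81*z^2 + 81*z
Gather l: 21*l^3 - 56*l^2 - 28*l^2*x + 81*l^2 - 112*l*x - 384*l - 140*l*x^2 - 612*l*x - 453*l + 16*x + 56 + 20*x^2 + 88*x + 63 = 21*l^3 + l^2*(25 - 28*x) + l*(-140*x^2 - 724*x - 837) + 20*x^2 + 104*x + 119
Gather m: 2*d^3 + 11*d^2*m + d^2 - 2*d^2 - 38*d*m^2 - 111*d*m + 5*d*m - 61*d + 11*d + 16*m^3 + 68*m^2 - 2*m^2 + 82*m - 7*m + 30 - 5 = 2*d^3 - d^2 - 50*d + 16*m^3 + m^2*(66 - 38*d) + m*(11*d^2 - 106*d + 75) + 25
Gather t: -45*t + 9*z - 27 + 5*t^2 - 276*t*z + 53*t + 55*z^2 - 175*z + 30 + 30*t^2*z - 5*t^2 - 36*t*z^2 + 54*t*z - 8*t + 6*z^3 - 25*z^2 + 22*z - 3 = 30*t^2*z + t*(-36*z^2 - 222*z) + 6*z^3 + 30*z^2 - 144*z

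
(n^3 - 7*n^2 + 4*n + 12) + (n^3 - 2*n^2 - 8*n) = 2*n^3 - 9*n^2 - 4*n + 12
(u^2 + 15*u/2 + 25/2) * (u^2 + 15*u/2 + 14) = u^4 + 15*u^3 + 331*u^2/4 + 795*u/4 + 175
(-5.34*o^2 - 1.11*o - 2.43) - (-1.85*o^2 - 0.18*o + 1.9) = -3.49*o^2 - 0.93*o - 4.33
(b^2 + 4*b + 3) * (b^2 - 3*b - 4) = b^4 + b^3 - 13*b^2 - 25*b - 12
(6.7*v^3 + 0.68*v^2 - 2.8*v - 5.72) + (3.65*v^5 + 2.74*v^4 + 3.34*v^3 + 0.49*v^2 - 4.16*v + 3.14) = 3.65*v^5 + 2.74*v^4 + 10.04*v^3 + 1.17*v^2 - 6.96*v - 2.58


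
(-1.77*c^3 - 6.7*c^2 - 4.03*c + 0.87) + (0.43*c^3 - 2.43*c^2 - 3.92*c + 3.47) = -1.34*c^3 - 9.13*c^2 - 7.95*c + 4.34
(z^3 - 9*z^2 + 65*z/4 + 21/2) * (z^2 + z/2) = z^5 - 17*z^4/2 + 47*z^3/4 + 149*z^2/8 + 21*z/4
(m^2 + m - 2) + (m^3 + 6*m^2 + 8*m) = m^3 + 7*m^2 + 9*m - 2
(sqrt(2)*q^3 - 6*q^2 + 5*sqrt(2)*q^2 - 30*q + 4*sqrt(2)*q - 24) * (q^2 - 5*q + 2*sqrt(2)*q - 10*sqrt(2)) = sqrt(2)*q^5 - 2*q^4 - 33*sqrt(2)*q^3 - 20*sqrt(2)*q^2 + 42*q^2 + 40*q + 252*sqrt(2)*q + 240*sqrt(2)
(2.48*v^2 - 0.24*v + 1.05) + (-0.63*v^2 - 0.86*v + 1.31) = 1.85*v^2 - 1.1*v + 2.36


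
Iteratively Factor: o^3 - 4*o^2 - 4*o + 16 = (o - 2)*(o^2 - 2*o - 8) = (o - 2)*(o + 2)*(o - 4)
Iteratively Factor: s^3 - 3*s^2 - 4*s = (s)*(s^2 - 3*s - 4) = s*(s + 1)*(s - 4)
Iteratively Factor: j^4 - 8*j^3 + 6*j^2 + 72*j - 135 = (j - 3)*(j^3 - 5*j^2 - 9*j + 45) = (j - 3)^2*(j^2 - 2*j - 15) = (j - 5)*(j - 3)^2*(j + 3)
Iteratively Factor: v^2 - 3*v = (v - 3)*(v)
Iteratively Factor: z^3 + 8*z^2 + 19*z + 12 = (z + 1)*(z^2 + 7*z + 12) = (z + 1)*(z + 4)*(z + 3)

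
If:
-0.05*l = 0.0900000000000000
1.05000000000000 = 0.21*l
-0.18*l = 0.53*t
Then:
No Solution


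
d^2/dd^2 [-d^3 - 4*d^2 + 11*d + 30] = -6*d - 8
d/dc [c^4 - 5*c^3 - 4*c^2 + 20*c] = 4*c^3 - 15*c^2 - 8*c + 20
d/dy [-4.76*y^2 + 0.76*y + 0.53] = 0.76 - 9.52*y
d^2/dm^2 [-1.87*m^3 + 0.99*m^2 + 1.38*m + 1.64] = 1.98 - 11.22*m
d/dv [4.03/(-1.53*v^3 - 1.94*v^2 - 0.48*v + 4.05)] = (18.4977*v^2 + 15.6364*v + 1.9344)/(1.53*v^3 + 1.94*v^2 + 0.48*v - 4.05)^2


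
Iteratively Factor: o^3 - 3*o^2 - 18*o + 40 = (o + 4)*(o^2 - 7*o + 10) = (o - 2)*(o + 4)*(o - 5)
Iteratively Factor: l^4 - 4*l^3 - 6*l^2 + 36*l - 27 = (l - 3)*(l^3 - l^2 - 9*l + 9) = (l - 3)*(l - 1)*(l^2 - 9) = (l - 3)^2*(l - 1)*(l + 3)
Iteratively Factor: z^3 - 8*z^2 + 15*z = (z - 5)*(z^2 - 3*z) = z*(z - 5)*(z - 3)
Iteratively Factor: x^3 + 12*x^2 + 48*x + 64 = (x + 4)*(x^2 + 8*x + 16) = (x + 4)^2*(x + 4)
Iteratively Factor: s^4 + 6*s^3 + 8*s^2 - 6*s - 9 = (s - 1)*(s^3 + 7*s^2 + 15*s + 9) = (s - 1)*(s + 3)*(s^2 + 4*s + 3) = (s - 1)*(s + 3)^2*(s + 1)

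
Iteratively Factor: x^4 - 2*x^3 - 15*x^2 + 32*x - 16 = (x + 4)*(x^3 - 6*x^2 + 9*x - 4) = (x - 4)*(x + 4)*(x^2 - 2*x + 1) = (x - 4)*(x - 1)*(x + 4)*(x - 1)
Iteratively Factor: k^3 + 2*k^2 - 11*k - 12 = (k - 3)*(k^2 + 5*k + 4) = (k - 3)*(k + 1)*(k + 4)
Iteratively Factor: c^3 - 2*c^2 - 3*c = (c + 1)*(c^2 - 3*c) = c*(c + 1)*(c - 3)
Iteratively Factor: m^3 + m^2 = (m)*(m^2 + m) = m^2*(m + 1)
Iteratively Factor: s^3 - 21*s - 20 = (s + 4)*(s^2 - 4*s - 5) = (s + 1)*(s + 4)*(s - 5)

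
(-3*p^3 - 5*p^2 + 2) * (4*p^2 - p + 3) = -12*p^5 - 17*p^4 - 4*p^3 - 7*p^2 - 2*p + 6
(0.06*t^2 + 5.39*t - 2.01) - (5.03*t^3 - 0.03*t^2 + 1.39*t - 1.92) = -5.03*t^3 + 0.09*t^2 + 4.0*t - 0.0899999999999999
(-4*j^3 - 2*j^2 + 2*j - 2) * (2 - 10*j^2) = 40*j^5 + 20*j^4 - 28*j^3 + 16*j^2 + 4*j - 4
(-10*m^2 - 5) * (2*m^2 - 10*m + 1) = -20*m^4 + 100*m^3 - 20*m^2 + 50*m - 5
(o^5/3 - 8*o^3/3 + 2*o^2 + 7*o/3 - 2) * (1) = o^5/3 - 8*o^3/3 + 2*o^2 + 7*o/3 - 2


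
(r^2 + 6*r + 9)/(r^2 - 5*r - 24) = (r + 3)/(r - 8)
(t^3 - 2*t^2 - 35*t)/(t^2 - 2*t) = (t^2 - 2*t - 35)/(t - 2)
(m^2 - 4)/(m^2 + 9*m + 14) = (m - 2)/(m + 7)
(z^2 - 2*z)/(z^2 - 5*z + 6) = z/(z - 3)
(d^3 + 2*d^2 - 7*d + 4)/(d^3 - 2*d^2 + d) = (d + 4)/d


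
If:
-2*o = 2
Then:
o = -1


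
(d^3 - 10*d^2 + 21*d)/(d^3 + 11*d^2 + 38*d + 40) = d*(d^2 - 10*d + 21)/(d^3 + 11*d^2 + 38*d + 40)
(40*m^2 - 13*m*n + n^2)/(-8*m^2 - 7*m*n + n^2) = (-5*m + n)/(m + n)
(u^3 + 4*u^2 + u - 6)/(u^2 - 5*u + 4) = (u^2 + 5*u + 6)/(u - 4)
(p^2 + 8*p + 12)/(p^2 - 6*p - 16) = (p + 6)/(p - 8)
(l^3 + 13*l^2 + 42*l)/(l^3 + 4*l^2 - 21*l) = (l + 6)/(l - 3)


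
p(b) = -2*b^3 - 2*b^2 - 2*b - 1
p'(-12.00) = -818.00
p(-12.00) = 3191.00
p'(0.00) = -2.00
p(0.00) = -1.00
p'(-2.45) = -28.22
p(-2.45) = 21.31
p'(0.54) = -5.91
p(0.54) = -2.98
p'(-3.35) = -55.94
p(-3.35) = 58.45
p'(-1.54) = -10.07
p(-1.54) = 4.64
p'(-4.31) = -96.22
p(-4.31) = 130.59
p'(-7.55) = -313.82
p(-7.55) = 760.83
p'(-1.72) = -12.87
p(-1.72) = 6.70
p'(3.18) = -75.39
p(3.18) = -91.90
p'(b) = -6*b^2 - 4*b - 2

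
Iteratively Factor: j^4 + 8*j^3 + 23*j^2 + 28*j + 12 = (j + 3)*(j^3 + 5*j^2 + 8*j + 4) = (j + 1)*(j + 3)*(j^2 + 4*j + 4) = (j + 1)*(j + 2)*(j + 3)*(j + 2)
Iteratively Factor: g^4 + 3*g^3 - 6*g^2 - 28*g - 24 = (g + 2)*(g^3 + g^2 - 8*g - 12) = (g + 2)^2*(g^2 - g - 6) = (g + 2)^3*(g - 3)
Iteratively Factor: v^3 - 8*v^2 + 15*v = (v - 3)*(v^2 - 5*v) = v*(v - 3)*(v - 5)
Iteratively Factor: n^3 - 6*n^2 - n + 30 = (n - 3)*(n^2 - 3*n - 10) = (n - 3)*(n + 2)*(n - 5)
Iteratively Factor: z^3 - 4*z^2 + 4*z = (z - 2)*(z^2 - 2*z) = z*(z - 2)*(z - 2)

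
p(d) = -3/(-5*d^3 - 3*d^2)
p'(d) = -3*(15*d^2 + 6*d)/(-5*d^3 - 3*d^2)^2 = 9*(-5*d - 2)/(d^3*(5*d + 3)^2)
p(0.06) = 252.53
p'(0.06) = -8800.12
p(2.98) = 0.02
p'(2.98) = -0.02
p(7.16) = 0.00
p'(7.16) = -0.00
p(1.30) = 0.19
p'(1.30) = -0.39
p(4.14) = 0.01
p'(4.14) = -0.01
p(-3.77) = -0.01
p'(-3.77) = -0.01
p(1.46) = 0.14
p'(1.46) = -0.25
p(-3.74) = -0.01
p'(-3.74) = -0.01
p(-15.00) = 0.00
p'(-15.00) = 0.00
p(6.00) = 0.00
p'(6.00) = 0.00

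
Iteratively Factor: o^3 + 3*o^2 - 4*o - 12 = (o - 2)*(o^2 + 5*o + 6) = (o - 2)*(o + 3)*(o + 2)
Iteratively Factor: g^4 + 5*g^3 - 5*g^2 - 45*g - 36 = (g + 1)*(g^3 + 4*g^2 - 9*g - 36) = (g + 1)*(g + 3)*(g^2 + g - 12) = (g - 3)*(g + 1)*(g + 3)*(g + 4)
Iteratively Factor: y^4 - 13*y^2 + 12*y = (y - 3)*(y^3 + 3*y^2 - 4*y) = (y - 3)*(y - 1)*(y^2 + 4*y) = (y - 3)*(y - 1)*(y + 4)*(y)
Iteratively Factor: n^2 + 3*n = (n + 3)*(n)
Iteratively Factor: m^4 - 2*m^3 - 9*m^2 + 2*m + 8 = (m - 1)*(m^3 - m^2 - 10*m - 8) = (m - 4)*(m - 1)*(m^2 + 3*m + 2) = (m - 4)*(m - 1)*(m + 2)*(m + 1)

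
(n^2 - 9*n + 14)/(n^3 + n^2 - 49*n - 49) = (n - 2)/(n^2 + 8*n + 7)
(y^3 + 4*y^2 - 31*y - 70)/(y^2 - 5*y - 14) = (y^2 + 2*y - 35)/(y - 7)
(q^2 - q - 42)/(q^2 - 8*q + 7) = (q + 6)/(q - 1)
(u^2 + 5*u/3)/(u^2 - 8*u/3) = (3*u + 5)/(3*u - 8)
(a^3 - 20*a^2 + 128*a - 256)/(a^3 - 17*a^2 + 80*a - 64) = (a - 4)/(a - 1)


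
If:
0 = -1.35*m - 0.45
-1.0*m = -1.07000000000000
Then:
No Solution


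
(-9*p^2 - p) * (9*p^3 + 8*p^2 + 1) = -81*p^5 - 81*p^4 - 8*p^3 - 9*p^2 - p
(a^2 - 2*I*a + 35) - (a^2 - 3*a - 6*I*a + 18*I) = 3*a + 4*I*a + 35 - 18*I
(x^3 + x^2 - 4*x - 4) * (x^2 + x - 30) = x^5 + 2*x^4 - 33*x^3 - 38*x^2 + 116*x + 120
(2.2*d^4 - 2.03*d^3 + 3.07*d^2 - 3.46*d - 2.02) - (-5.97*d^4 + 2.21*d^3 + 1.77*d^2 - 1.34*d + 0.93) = 8.17*d^4 - 4.24*d^3 + 1.3*d^2 - 2.12*d - 2.95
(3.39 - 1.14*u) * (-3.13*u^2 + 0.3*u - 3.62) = 3.5682*u^3 - 10.9527*u^2 + 5.1438*u - 12.2718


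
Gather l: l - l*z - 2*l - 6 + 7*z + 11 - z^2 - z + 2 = l*(-z - 1) - z^2 + 6*z + 7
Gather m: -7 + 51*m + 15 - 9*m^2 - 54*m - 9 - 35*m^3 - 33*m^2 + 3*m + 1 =-35*m^3 - 42*m^2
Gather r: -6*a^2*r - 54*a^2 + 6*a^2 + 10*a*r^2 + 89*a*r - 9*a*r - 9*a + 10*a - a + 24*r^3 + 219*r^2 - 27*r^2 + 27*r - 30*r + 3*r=-48*a^2 + 24*r^3 + r^2*(10*a + 192) + r*(-6*a^2 + 80*a)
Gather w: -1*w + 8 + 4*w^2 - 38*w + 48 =4*w^2 - 39*w + 56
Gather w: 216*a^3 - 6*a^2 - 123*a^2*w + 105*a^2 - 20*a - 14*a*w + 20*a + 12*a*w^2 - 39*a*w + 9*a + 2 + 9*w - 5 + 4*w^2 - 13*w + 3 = 216*a^3 + 99*a^2 + 9*a + w^2*(12*a + 4) + w*(-123*a^2 - 53*a - 4)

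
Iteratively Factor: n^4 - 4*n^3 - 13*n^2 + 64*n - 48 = (n - 4)*(n^3 - 13*n + 12) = (n - 4)*(n - 3)*(n^2 + 3*n - 4) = (n - 4)*(n - 3)*(n + 4)*(n - 1)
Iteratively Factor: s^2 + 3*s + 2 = (s + 1)*(s + 2)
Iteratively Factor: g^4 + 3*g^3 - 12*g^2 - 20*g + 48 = (g - 2)*(g^3 + 5*g^2 - 2*g - 24) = (g - 2)*(g + 3)*(g^2 + 2*g - 8) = (g - 2)*(g + 3)*(g + 4)*(g - 2)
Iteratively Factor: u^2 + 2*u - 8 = (u - 2)*(u + 4)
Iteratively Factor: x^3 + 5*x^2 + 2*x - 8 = (x + 4)*(x^2 + x - 2) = (x - 1)*(x + 4)*(x + 2)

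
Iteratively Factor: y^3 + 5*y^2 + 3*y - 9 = (y - 1)*(y^2 + 6*y + 9) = (y - 1)*(y + 3)*(y + 3)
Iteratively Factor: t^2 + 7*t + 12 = (t + 3)*(t + 4)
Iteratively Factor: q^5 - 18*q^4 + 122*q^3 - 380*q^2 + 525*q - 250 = (q - 5)*(q^4 - 13*q^3 + 57*q^2 - 95*q + 50) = (q - 5)*(q - 2)*(q^3 - 11*q^2 + 35*q - 25) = (q - 5)*(q - 2)*(q - 1)*(q^2 - 10*q + 25) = (q - 5)^2*(q - 2)*(q - 1)*(q - 5)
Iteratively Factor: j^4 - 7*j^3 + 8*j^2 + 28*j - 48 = (j + 2)*(j^3 - 9*j^2 + 26*j - 24) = (j - 2)*(j + 2)*(j^2 - 7*j + 12) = (j - 3)*(j - 2)*(j + 2)*(j - 4)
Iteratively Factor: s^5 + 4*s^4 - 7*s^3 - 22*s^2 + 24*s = (s)*(s^4 + 4*s^3 - 7*s^2 - 22*s + 24) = s*(s + 4)*(s^3 - 7*s + 6) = s*(s - 1)*(s + 4)*(s^2 + s - 6) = s*(s - 2)*(s - 1)*(s + 4)*(s + 3)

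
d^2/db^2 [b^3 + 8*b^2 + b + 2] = 6*b + 16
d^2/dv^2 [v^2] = 2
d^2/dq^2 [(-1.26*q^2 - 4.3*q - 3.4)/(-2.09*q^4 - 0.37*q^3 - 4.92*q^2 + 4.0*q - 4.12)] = (33.022836*q^8 + 231.240108*q^7 + 324.666172*q^6 + 474.10806*q^5 + 648.345408*q^4 - 511.588816*q^3 - 119.605344*q^2 - 955.54608*q + 155.464768)/(9.129329*q^12 + 4.848591*q^11 + 65.331519*q^10 - 29.538731*q^9 + 189.225288*q^8 - 202.44492*q^7 + 431.608788*q^6 - 434.375712*q^5 + 605.194992*q^4 - 531.648016*q^3 + 448.302144*q^2 - 203.6928*q + 69.934528)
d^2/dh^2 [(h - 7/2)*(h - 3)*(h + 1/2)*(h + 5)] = 12*h^2 - 6*h - 91/2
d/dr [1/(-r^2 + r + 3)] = (2*r - 1)/(-r^2 + r + 3)^2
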